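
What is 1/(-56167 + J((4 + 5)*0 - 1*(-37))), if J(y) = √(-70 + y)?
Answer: -56167/3154731922 - I*√33/3154731922 ≈ -1.7804e-5 - 1.8209e-9*I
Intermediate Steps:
1/(-56167 + J((4 + 5)*0 - 1*(-37))) = 1/(-56167 + √(-70 + ((4 + 5)*0 - 1*(-37)))) = 1/(-56167 + √(-70 + (9*0 + 37))) = 1/(-56167 + √(-70 + (0 + 37))) = 1/(-56167 + √(-70 + 37)) = 1/(-56167 + √(-33)) = 1/(-56167 + I*√33)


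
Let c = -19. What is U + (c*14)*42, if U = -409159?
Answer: -420331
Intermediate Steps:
U + (c*14)*42 = -409159 - 19*14*42 = -409159 - 266*42 = -409159 - 11172 = -420331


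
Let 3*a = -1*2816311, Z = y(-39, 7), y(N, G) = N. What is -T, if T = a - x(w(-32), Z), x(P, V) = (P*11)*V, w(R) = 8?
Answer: 2806015/3 ≈ 9.3534e+5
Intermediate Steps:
Z = -39
x(P, V) = 11*P*V (x(P, V) = (11*P)*V = 11*P*V)
a = -2816311/3 (a = (-1*2816311)/3 = (⅓)*(-2816311) = -2816311/3 ≈ -9.3877e+5)
T = -2806015/3 (T = -2816311/3 - 11*8*(-39) = -2816311/3 - 1*(-3432) = -2816311/3 + 3432 = -2806015/3 ≈ -9.3534e+5)
-T = -1*(-2806015/3) = 2806015/3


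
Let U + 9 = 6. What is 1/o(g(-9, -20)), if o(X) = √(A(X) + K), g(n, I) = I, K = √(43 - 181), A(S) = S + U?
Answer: (-23 + I*√138)^(-½) ≈ 0.046029 - 0.19132*I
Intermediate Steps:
U = -3 (U = -9 + 6 = -3)
A(S) = -3 + S (A(S) = S - 3 = -3 + S)
K = I*√138 (K = √(-138) = I*√138 ≈ 11.747*I)
o(X) = √(-3 + X + I*√138) (o(X) = √((-3 + X) + I*√138) = √(-3 + X + I*√138))
1/o(g(-9, -20)) = 1/(√(-3 - 20 + I*√138)) = 1/(√(-23 + I*√138)) = (-23 + I*√138)^(-½)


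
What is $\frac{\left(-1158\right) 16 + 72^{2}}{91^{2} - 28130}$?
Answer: $\frac{13344}{19849} \approx 0.67228$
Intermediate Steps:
$\frac{\left(-1158\right) 16 + 72^{2}}{91^{2} - 28130} = \frac{-18528 + 5184}{8281 - 28130} = - \frac{13344}{-19849} = \left(-13344\right) \left(- \frac{1}{19849}\right) = \frac{13344}{19849}$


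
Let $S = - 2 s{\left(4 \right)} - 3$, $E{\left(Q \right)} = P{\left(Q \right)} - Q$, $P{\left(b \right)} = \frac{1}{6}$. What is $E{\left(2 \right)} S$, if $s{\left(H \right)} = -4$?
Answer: $- \frac{55}{6} \approx -9.1667$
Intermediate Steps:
$P{\left(b \right)} = \frac{1}{6}$
$E{\left(Q \right)} = \frac{1}{6} - Q$
$S = 5$ ($S = \left(-2\right) \left(-4\right) - 3 = 8 - 3 = 5$)
$E{\left(2 \right)} S = \left(\frac{1}{6} - 2\right) 5 = \left(- \frac{11}{6}\right) 5 = - \frac{55}{6}$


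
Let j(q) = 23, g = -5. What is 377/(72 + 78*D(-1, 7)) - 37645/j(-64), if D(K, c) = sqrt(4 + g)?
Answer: -11765543/7199 - 4901*I/1878 ≈ -1634.3 - 2.6097*I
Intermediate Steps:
D(K, c) = I (D(K, c) = sqrt(4 - 5) = sqrt(-1) = I)
377/(72 + 78*D(-1, 7)) - 37645/j(-64) = 377/(72 + 78*I) - 37645/23 = 377*((72 - 78*I)/11268) - 37645*1/23 = 377*(72 - 78*I)/11268 - 37645/23 = -37645/23 + 377*(72 - 78*I)/11268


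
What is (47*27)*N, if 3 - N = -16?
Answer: 24111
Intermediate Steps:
N = 19 (N = 3 - 1*(-16) = 3 + 16 = 19)
(47*27)*N = (47*27)*19 = 1269*19 = 24111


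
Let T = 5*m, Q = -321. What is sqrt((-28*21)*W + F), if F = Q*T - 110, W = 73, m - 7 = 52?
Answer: I*sqrt(137729) ≈ 371.12*I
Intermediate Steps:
m = 59 (m = 7 + 52 = 59)
T = 295 (T = 5*59 = 295)
F = -94805 (F = -321*295 - 110 = -94695 - 110 = -94805)
sqrt((-28*21)*W + F) = sqrt(-28*21*73 - 94805) = sqrt(-588*73 - 94805) = sqrt(-42924 - 94805) = sqrt(-137729) = I*sqrt(137729)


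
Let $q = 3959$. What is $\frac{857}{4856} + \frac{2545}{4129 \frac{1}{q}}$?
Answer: $\frac{48930919233}{20050424} \approx 2440.4$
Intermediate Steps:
$\frac{857}{4856} + \frac{2545}{4129 \frac{1}{q}} = \frac{857}{4856} + \frac{2545}{4129 \cdot \frac{1}{3959}} = 857 \cdot \frac{1}{4856} + \frac{2545}{4129 \cdot \frac{1}{3959}} = \frac{857}{4856} + \frac{2545}{\frac{4129}{3959}} = \frac{857}{4856} + 2545 \cdot \frac{3959}{4129} = \frac{857}{4856} + \frac{10075655}{4129} = \frac{48930919233}{20050424}$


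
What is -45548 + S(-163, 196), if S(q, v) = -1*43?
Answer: -45591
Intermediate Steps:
S(q, v) = -43
-45548 + S(-163, 196) = -45548 - 43 = -45591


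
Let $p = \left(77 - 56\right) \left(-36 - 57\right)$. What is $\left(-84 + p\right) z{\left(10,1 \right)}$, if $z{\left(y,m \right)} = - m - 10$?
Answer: $22407$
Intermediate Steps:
$z{\left(y,m \right)} = -10 - m$
$p = -1953$ ($p = 21 \left(-93\right) = -1953$)
$\left(-84 + p\right) z{\left(10,1 \right)} = \left(-84 - 1953\right) \left(-10 - 1\right) = - 2037 \left(-10 - 1\right) = \left(-2037\right) \left(-11\right) = 22407$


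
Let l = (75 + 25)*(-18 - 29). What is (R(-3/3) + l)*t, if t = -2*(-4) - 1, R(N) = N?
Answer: -32907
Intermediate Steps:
l = -4700 (l = 100*(-47) = -4700)
t = 7 (t = 8 - 1 = 7)
(R(-3/3) + l)*t = (-3/3 - 4700)*7 = (-3*1/3 - 4700)*7 = (-1 - 4700)*7 = -4701*7 = -32907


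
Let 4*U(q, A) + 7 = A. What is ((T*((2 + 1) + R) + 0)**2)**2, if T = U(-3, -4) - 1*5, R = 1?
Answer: 923521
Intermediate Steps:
U(q, A) = -7/4 + A/4
T = -31/4 (T = (-7/4 + (1/4)*(-4)) - 1*5 = (-7/4 - 1) - 5 = -11/4 - 5 = -31/4 ≈ -7.7500)
((T*((2 + 1) + R) + 0)**2)**2 = ((-31*((2 + 1) + 1)/4 + 0)**2)**2 = ((-31*(3 + 1)/4 + 0)**2)**2 = ((-31/4*4 + 0)**2)**2 = ((-31 + 0)**2)**2 = ((-31)**2)**2 = 961**2 = 923521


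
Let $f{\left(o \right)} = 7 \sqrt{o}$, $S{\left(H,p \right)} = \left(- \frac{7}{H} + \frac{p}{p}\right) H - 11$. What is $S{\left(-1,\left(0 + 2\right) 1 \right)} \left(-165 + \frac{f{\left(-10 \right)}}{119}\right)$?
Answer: $3135 - \frac{19 i \sqrt{10}}{17} \approx 3135.0 - 3.5343 i$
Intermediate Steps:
$S{\left(H,p \right)} = -11 + H \left(1 - \frac{7}{H}\right)$ ($S{\left(H,p \right)} = \left(- \frac{7}{H} + 1\right) H - 11 = \left(1 - \frac{7}{H}\right) H - 11 = H \left(1 - \frac{7}{H}\right) - 11 = -11 + H \left(1 - \frac{7}{H}\right)$)
$S{\left(-1,\left(0 + 2\right) 1 \right)} \left(-165 + \frac{f{\left(-10 \right)}}{119}\right) = \left(-18 - 1\right) \left(-165 + \frac{7 \sqrt{-10}}{119}\right) = - 19 \left(-165 + 7 i \sqrt{10} \cdot \frac{1}{119}\right) = - 19 \left(-165 + \frac{i \sqrt{10}}{17}\right) = 3135 - \frac{19 i \sqrt{10}}{17}$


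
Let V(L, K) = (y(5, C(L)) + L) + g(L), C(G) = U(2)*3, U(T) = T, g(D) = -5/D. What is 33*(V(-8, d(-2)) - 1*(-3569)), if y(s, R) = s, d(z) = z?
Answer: 941589/8 ≈ 1.1770e+5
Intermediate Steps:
C(G) = 6 (C(G) = 2*3 = 6)
V(L, K) = 5 + L - 5/L (V(L, K) = (5 + L) - 5/L = 5 + L - 5/L)
33*(V(-8, d(-2)) - 1*(-3569)) = 33*((5 - 8 - 5/(-8)) - 1*(-3569)) = 33*((5 - 8 - 5*(-⅛)) + 3569) = 33*((5 - 8 + 5/8) + 3569) = 33*(-19/8 + 3569) = 33*(28533/8) = 941589/8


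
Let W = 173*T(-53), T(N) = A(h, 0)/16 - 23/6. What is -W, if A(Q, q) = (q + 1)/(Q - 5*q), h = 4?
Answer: 126809/192 ≈ 660.46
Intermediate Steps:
A(Q, q) = (1 + q)/(Q - 5*q)
T(N) = -733/192 (T(N) = ((1 + 0)/(4 - 5*0))/16 - 23/6 = (1/(4 + 0))*(1/16) - 23*⅙ = (1/4)*(1/16) - 23/6 = ((¼)*1)*(1/16) - 23/6 = (¼)*(1/16) - 23/6 = 1/64 - 23/6 = -733/192)
W = -126809/192 (W = 173*(-733/192) = -126809/192 ≈ -660.46)
-W = -1*(-126809/192) = 126809/192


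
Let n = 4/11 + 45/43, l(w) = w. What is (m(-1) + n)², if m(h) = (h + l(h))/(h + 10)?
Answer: 25573249/18122049 ≈ 1.4112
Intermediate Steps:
n = 667/473 (n = 4*(1/11) + 45*(1/43) = 4/11 + 45/43 = 667/473 ≈ 1.4101)
m(h) = 2*h/(10 + h) (m(h) = (h + h)/(h + 10) = (2*h)/(10 + h) = 2*h/(10 + h))
(m(-1) + n)² = (2*(-1)/(10 - 1) + 667/473)² = (2*(-1)/9 + 667/473)² = (2*(-1)*(⅑) + 667/473)² = (-2/9 + 667/473)² = (5057/4257)² = 25573249/18122049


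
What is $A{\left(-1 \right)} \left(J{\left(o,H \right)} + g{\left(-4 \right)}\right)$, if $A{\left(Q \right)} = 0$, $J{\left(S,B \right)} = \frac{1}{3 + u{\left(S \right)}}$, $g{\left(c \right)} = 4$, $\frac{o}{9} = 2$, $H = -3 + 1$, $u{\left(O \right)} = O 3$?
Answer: $0$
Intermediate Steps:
$u{\left(O \right)} = 3 O$
$H = -2$
$o = 18$ ($o = 9 \cdot 2 = 18$)
$J{\left(S,B \right)} = \frac{1}{3 + 3 S}$
$A{\left(-1 \right)} \left(J{\left(o,H \right)} + g{\left(-4 \right)}\right) = 0 \left(\frac{1}{3 \left(1 + 18\right)} + 4\right) = 0 \left(\frac{1}{3 \cdot 19} + 4\right) = 0 \left(\frac{1}{3} \cdot \frac{1}{19} + 4\right) = 0 \left(\frac{1}{57} + 4\right) = 0 \cdot \frac{229}{57} = 0$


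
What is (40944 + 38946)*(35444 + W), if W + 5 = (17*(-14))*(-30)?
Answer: 3401636310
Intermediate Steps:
W = 7135 (W = -5 + (17*(-14))*(-30) = -5 - 238*(-30) = -5 + 7140 = 7135)
(40944 + 38946)*(35444 + W) = (40944 + 38946)*(35444 + 7135) = 79890*42579 = 3401636310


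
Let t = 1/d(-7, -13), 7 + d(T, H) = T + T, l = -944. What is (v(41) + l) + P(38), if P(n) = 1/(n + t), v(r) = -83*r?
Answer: -3464538/797 ≈ -4347.0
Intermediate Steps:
d(T, H) = -7 + 2*T (d(T, H) = -7 + (T + T) = -7 + 2*T)
t = -1/21 (t = 1/(-7 + 2*(-7)) = 1/(-7 - 14) = 1/(-21) = 1*(-1/21) = -1/21 ≈ -0.047619)
P(n) = 1/(-1/21 + n) (P(n) = 1/(n - 1/21) = 1/(-1/21 + n))
(v(41) + l) + P(38) = (-83*41 - 944) + 21/(-1 + 21*38) = (-3403 - 944) + 21/(-1 + 798) = -4347 + 21/797 = -3464538/797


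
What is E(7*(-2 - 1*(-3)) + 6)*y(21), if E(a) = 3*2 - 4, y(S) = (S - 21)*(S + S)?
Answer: 0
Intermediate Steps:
y(S) = 2*S*(-21 + S) (y(S) = (-21 + S)*(2*S) = 2*S*(-21 + S))
E(a) = 2 (E(a) = 6 - 4 = 2)
E(7*(-2 - 1*(-3)) + 6)*y(21) = 2*(2*21*(-21 + 21)) = 2*(2*21*0) = 2*0 = 0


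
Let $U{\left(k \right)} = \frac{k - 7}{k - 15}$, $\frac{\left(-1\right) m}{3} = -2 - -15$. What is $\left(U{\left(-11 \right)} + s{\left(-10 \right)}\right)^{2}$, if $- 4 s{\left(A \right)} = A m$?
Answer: $\frac{6335289}{676} \approx 9371.7$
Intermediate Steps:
$m = -39$ ($m = - 3 \left(-2 - -15\right) = - 3 \left(-2 + 15\right) = \left(-3\right) 13 = -39$)
$U{\left(k \right)} = \frac{-7 + k}{-15 + k}$
$s{\left(A \right)} = \frac{39 A}{4}$ ($s{\left(A \right)} = - \frac{A \left(-39\right)}{4} = - \frac{\left(-39\right) A}{4} = \frac{39 A}{4}$)
$\left(U{\left(-11 \right)} + s{\left(-10 \right)}\right)^{2} = \left(\frac{-7 - 11}{-15 - 11} + \frac{39}{4} \left(-10\right)\right)^{2} = \left(\frac{1}{-26} \left(-18\right) - \frac{195}{2}\right)^{2} = \left(\left(- \frac{1}{26}\right) \left(-18\right) - \frac{195}{2}\right)^{2} = \left(\frac{9}{13} - \frac{195}{2}\right)^{2} = \left(- \frac{2517}{26}\right)^{2} = \frac{6335289}{676}$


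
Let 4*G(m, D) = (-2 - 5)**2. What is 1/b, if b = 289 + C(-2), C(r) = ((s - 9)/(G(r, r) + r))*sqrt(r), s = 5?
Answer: 485809/140399313 + 656*I*sqrt(2)/140399313 ≈ 0.0034602 + 6.6078e-6*I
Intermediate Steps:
G(m, D) = 49/4 (G(m, D) = (-2 - 5)**2/4 = (1/4)*(-7)**2 = (1/4)*49 = 49/4)
C(r) = -4*sqrt(r)/(49/4 + r) (C(r) = ((5 - 9)/(49/4 + r))*sqrt(r) = (-4/(49/4 + r))*sqrt(r) = -4*sqrt(r)/(49/4 + r))
b = 289 - 16*I*sqrt(2)/41 (b = 289 - 16*sqrt(-2)/(49 + 4*(-2)) = 289 - 16*I*sqrt(2)/(49 - 8) = 289 - 16*I*sqrt(2)/41 ≈ 289.0 - 0.55189*I)
1/b = 1/(289 - 16*I*sqrt(2)/41)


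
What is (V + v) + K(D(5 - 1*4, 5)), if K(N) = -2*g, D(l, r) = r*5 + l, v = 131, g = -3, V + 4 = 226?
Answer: 359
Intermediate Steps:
V = 222 (V = -4 + 226 = 222)
D(l, r) = l + 5*r (D(l, r) = 5*r + l = l + 5*r)
K(N) = 6 (K(N) = -2*(-3) = 6)
(V + v) + K(D(5 - 1*4, 5)) = (222 + 131) + 6 = 353 + 6 = 359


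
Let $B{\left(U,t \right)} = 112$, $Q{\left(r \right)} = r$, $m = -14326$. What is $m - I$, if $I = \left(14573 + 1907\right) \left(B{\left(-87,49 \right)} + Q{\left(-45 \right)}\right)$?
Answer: $-1118486$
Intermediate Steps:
$I = 1104160$ ($I = \left(14573 + 1907\right) \left(112 - 45\right) = 16480 \cdot 67 = 1104160$)
$m - I = -14326 - 1104160 = -1118486$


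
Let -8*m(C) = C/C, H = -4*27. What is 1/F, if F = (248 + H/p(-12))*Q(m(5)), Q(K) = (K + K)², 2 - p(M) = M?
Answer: 56/841 ≈ 0.066587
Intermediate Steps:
H = -108
p(M) = 2 - M
m(C) = -⅛ (m(C) = -C/(8*C) = -⅛*1 = -⅛)
Q(K) = 4*K² (Q(K) = (2*K)² = 4*K²)
F = 841/56 (F = (248 - 108/(2 - 1*(-12)))*(4*(-⅛)²) = (248 - 108/(2 + 12))*(4*(1/64)) = (248 - 108/14)*(1/16) = (248 - 108*1/14)*(1/16) = (248 - 54/7)*(1/16) = (1682/7)*(1/16) = 841/56 ≈ 15.018)
1/F = 1/(841/56) = 56/841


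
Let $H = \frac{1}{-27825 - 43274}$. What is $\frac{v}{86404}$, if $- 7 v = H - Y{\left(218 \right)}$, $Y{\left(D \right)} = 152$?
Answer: $\frac{10807049}{43002665972} \approx 0.00025131$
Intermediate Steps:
$H = - \frac{1}{71099}$ ($H = \frac{1}{-71099} = - \frac{1}{71099} \approx -1.4065 \cdot 10^{-5}$)
$v = \frac{10807049}{497693}$ ($v = - \frac{- \frac{1}{71099} - 152}{7} = \left(- \frac{1}{7}\right) \left(- \frac{10807049}{71099}\right) = \frac{10807049}{497693} \approx 21.714$)
$\frac{v}{86404} = \frac{10807049}{497693 \cdot 86404} = \frac{10807049}{497693} \cdot \frac{1}{86404} = \frac{10807049}{43002665972}$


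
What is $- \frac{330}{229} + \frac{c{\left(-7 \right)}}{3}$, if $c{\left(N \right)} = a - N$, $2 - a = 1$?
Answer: $\frac{842}{687} \approx 1.2256$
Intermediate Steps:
$a = 1$ ($a = 2 - 1 = 1$)
$c{\left(N \right)} = 1 - N$
$- \frac{330}{229} + \frac{c{\left(-7 \right)}}{3} = - \frac{330}{229} + \frac{1 - -7}{3} = \left(-330\right) \frac{1}{229} + \left(1 + 7\right) \frac{1}{3} = - \frac{330}{229} + 8 \cdot \frac{1}{3} = - \frac{330}{229} + \frac{8}{3} = \frac{842}{687}$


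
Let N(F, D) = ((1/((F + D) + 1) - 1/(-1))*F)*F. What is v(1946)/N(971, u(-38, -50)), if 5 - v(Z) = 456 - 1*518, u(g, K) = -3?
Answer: 64923/914555770 ≈ 7.0989e-5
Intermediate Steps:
v(Z) = 67 (v(Z) = 5 - (456 - 1*518) = 5 - (456 - 518) = 5 - 1*(-62) = 5 + 62 = 67)
N(F, D) = F²*(1 + 1/(1 + D + F)) (N(F, D) = ((1/((D + F) + 1) - 1*(-1))*F)*F = ((1/(1 + D + F) + 1)*F)*F = ((1 + 1/(1 + D + F))*F)*F = (F*(1 + 1/(1 + D + F)))*F = F²*(1 + 1/(1 + D + F)))
v(1946)/N(971, u(-38, -50)) = 67/((971²*(2 - 3 + 971)/(1 - 3 + 971))) = 67/((942841*970/969)) = 67/((942841*(1/969)*970)) = 67/(914555770/969) = 67*(969/914555770) = 64923/914555770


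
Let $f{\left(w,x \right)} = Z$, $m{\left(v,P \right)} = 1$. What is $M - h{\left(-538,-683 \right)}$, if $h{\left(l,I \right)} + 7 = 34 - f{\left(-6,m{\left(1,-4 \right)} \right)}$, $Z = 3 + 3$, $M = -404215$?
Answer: $-404236$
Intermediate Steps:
$Z = 6$
$f{\left(w,x \right)} = 6$
$h{\left(l,I \right)} = 21$ ($h{\left(l,I \right)} = -7 + \left(34 - 6\right) = -7 + 28 = 21$)
$M - h{\left(-538,-683 \right)} = -404215 - 21 = -404236$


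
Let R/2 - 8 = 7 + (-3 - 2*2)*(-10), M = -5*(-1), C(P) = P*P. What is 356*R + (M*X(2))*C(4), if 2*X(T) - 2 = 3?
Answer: 60720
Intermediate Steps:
C(P) = P**2
X(T) = 5/2 (X(T) = 1 + (1/2)*3 = 1 + 3/2 = 5/2)
M = 5
R = 170 (R = 16 + 2*(7 + (-3 - 2*2)*(-10)) = 16 + 2*(7 + (-3 - 4)*(-10)) = 16 + 2*(7 - 7*(-10)) = 16 + 2*(7 + 70) = 16 + 2*77 = 16 + 154 = 170)
356*R + (M*X(2))*C(4) = 356*170 + (5*(5/2))*4**2 = 60520 + (25/2)*16 = 60520 + 200 = 60720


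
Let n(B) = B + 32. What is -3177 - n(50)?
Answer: -3259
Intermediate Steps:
n(B) = 32 + B
-3177 - n(50) = -3177 - (32 + 50) = -3177 - 1*82 = -3177 - 82 = -3259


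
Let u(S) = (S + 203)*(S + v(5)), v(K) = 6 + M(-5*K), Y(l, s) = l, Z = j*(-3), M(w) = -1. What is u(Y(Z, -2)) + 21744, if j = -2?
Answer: 24043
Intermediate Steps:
Z = 6 (Z = -2*(-3) = 6)
v(K) = 5 (v(K) = 6 - 1 = 5)
u(S) = (5 + S)*(203 + S) (u(S) = (S + 203)*(S + 5) = (203 + S)*(5 + S) = (5 + S)*(203 + S))
u(Y(Z, -2)) + 21744 = (1015 + 6**2 + 208*6) + 21744 = (1015 + 36 + 1248) + 21744 = 2299 + 21744 = 24043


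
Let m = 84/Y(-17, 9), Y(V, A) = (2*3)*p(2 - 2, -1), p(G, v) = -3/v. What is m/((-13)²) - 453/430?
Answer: -223651/218010 ≈ -1.0259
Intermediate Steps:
Y(V, A) = 18 (Y(V, A) = (2*3)*(-3/(-1)) = 6*(-3*(-1)) = 6*3 = 18)
m = 14/3 (m = 84/18 = 84*(1/18) = 14/3 ≈ 4.6667)
m/((-13)²) - 453/430 = 14/(3*((-13)²)) - 453/430 = (14/3)/169 - 453*1/430 = (14/3)*(1/169) - 453/430 = 14/507 - 453/430 = -223651/218010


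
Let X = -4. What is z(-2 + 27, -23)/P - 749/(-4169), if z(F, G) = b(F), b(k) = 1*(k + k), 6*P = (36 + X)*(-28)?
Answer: -144899/933856 ≈ -0.15516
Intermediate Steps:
P = -448/3 (P = ((36 - 4)*(-28))/6 = (32*(-28))/6 = (⅙)*(-896) = -448/3 ≈ -149.33)
b(k) = 2*k (b(k) = 1*(2*k) = 2*k)
z(F, G) = 2*F
z(-2 + 27, -23)/P - 749/(-4169) = (2*(-2 + 27))/(-448/3) - 749/(-4169) = (2*25)*(-3/448) - 749*(-1/4169) = 50*(-3/448) + 749/4169 = -75/224 + 749/4169 = -144899/933856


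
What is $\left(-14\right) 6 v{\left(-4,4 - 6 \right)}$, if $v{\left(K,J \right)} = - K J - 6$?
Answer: $1176$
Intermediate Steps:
$v{\left(K,J \right)} = -6 - J K$ ($v{\left(K,J \right)} = - J K - 6 = -6 - J K$)
$\left(-14\right) 6 v{\left(-4,4 - 6 \right)} = \left(-14\right) 6 \left(-6 - \left(4 - 6\right) \left(-4\right)\right) = - 84 \left(-6 - \left(4 - 6\right) \left(-4\right)\right) = - 84 \left(-6 - \left(-2\right) \left(-4\right)\right) = - 84 \left(-6 - 8\right) = \left(-84\right) \left(-14\right) = 1176$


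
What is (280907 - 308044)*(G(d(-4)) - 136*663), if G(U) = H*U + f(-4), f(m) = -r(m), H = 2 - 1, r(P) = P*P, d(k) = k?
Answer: 2447431756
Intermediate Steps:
r(P) = P**2
H = 1
f(m) = -m**2
G(U) = -16 + U (G(U) = 1*U - 1*(-4)**2 = U - 1*16 = U - 16 = -16 + U)
(280907 - 308044)*(G(d(-4)) - 136*663) = (280907 - 308044)*((-16 - 4) - 136*663) = -27137*(-20 - 90168) = -27137*(-90188) = 2447431756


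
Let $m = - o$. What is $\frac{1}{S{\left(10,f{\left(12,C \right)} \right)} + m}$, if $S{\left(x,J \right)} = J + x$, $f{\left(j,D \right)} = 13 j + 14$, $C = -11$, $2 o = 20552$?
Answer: $- \frac{1}{10096} \approx -9.9049 \cdot 10^{-5}$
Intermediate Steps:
$o = 10276$ ($o = \frac{1}{2} \cdot 20552 = 10276$)
$m = -10276$ ($m = \left(-1\right) 10276 = -10276$)
$f{\left(j,D \right)} = 14 + 13 j$
$\frac{1}{S{\left(10,f{\left(12,C \right)} \right)} + m} = \frac{1}{\left(\left(14 + 13 \cdot 12\right) + 10\right) - 10276} = \frac{1}{\left(\left(14 + 156\right) + 10\right) - 10276} = \frac{1}{\left(170 + 10\right) - 10276} = \frac{1}{180 - 10276} = \frac{1}{-10096} = - \frac{1}{10096}$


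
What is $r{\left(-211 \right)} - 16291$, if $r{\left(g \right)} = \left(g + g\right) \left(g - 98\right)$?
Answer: $114107$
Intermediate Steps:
$r{\left(g \right)} = 2 g \left(-98 + g\right)$
$r{\left(-211 \right)} - 16291 = 2 \left(-211\right) \left(-98 - 211\right) - 16291 = 2 \left(-211\right) \left(-309\right) - 16291 = 130398 - 16291 = 114107$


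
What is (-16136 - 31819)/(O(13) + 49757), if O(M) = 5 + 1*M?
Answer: -9591/9955 ≈ -0.96344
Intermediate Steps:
O(M) = 5 + M
(-16136 - 31819)/(O(13) + 49757) = (-16136 - 31819)/((5 + 13) + 49757) = -47955/(18 + 49757) = -47955/49775 = -47955*1/49775 = -9591/9955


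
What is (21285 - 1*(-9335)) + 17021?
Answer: 47641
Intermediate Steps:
(21285 - 1*(-9335)) + 17021 = (21285 + 9335) + 17021 = 30620 + 17021 = 47641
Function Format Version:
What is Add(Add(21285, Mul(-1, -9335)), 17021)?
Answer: 47641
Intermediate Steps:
Add(Add(21285, Mul(-1, -9335)), 17021) = Add(Add(21285, 9335), 17021) = Add(30620, 17021) = 47641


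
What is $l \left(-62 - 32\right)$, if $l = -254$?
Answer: $23876$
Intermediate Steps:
$l \left(-62 - 32\right) = - 254 \left(-62 - 32\right) = \left(-254\right) \left(-94\right) = 23876$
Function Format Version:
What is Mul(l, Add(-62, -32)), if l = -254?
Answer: 23876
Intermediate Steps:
Mul(l, Add(-62, -32)) = Mul(-254, Add(-62, -32)) = Mul(-254, -94) = 23876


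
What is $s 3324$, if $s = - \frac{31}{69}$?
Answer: $- \frac{34348}{23} \approx -1493.4$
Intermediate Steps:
$s = - \frac{31}{69}$ ($s = \left(-31\right) \frac{1}{69} = - \frac{31}{69} \approx -0.44928$)
$s 3324 = \left(- \frac{31}{69}\right) 3324 = - \frac{34348}{23}$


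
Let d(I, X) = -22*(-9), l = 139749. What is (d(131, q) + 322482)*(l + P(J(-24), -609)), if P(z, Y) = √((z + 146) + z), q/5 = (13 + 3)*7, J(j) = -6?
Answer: 45094207320 + 322680*√134 ≈ 4.5098e+10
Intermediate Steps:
q = 560 (q = 5*((13 + 3)*7) = 5*(16*7) = 5*112 = 560)
P(z, Y) = √(146 + 2*z) (P(z, Y) = √((146 + z) + z) = √(146 + 2*z))
d(I, X) = 198
(d(131, q) + 322482)*(l + P(J(-24), -609)) = (198 + 322482)*(139749 + √(146 + 2*(-6))) = 322680*(139749 + √(146 - 12)) = 322680*(139749 + √134) = 45094207320 + 322680*√134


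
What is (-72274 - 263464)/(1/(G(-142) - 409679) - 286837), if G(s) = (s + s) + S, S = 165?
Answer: 137584760924/117545228927 ≈ 1.1705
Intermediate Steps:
G(s) = 165 + 2*s (G(s) = (s + s) + 165 = 2*s + 165 = 165 + 2*s)
(-72274 - 263464)/(1/(G(-142) - 409679) - 286837) = (-72274 - 263464)/(1/((165 + 2*(-142)) - 409679) - 286837) = -335738/(1/((165 - 284) - 409679) - 286837) = -335738/(1/(-119 - 409679) - 286837) = -335738/(1/(-409798) - 286837) = -335738/(-1/409798 - 286837) = -335738/(-117545228927/409798) = -335738*(-409798/117545228927) = 137584760924/117545228927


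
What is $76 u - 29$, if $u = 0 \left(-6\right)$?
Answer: $-29$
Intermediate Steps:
$u = 0$
$76 u - 29 = 76 \cdot 0 - 29 = 0 - 29 = -29$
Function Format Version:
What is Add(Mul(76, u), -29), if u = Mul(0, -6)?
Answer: -29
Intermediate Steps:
u = 0
Add(Mul(76, u), -29) = Add(Mul(76, 0), -29) = Add(0, -29) = -29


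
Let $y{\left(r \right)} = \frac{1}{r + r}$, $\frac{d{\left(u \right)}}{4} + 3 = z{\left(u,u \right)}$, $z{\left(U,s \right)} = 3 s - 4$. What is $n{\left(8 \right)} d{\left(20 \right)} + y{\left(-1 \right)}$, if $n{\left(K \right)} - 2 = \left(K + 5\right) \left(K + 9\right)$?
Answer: $\frac{94551}{2} \approx 47276.0$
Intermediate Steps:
$z{\left(U,s \right)} = -4 + 3 s$
$d{\left(u \right)} = -28 + 12 u$ ($d{\left(u \right)} = -12 + 4 \left(-4 + 3 u\right) = -12 + \left(-16 + 12 u\right) = -28 + 12 u$)
$n{\left(K \right)} = 2 + \left(5 + K\right) \left(9 + K\right)$ ($n{\left(K \right)} = 2 + \left(K + 5\right) \left(K + 9\right) = 2 + \left(5 + K\right) \left(9 + K\right)$)
$y{\left(r \right)} = \frac{1}{2 r}$
$n{\left(8 \right)} d{\left(20 \right)} + y{\left(-1 \right)} = \left(47 + 8^{2} + 14 \cdot 8\right) \left(-28 + 12 \cdot 20\right) + \frac{1}{2 \left(-1\right)} = \left(47 + 64 + 112\right) \left(-28 + 240\right) + \frac{1}{2} \left(-1\right) = 223 \cdot 212 - \frac{1}{2} = 47276 - \frac{1}{2} = \frac{94551}{2}$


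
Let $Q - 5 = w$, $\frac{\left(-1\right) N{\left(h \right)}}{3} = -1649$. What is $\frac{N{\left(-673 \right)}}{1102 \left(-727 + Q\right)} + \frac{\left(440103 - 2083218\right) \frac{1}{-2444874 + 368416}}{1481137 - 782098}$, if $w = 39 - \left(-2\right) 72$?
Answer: $- \frac{1875579627373}{225228315052587} \approx -0.0083275$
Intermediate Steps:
$w = 183$ ($w = 39 - -144 = 39 + 144 = 183$)
$N{\left(h \right)} = 4947$ ($N{\left(h \right)} = \left(-3\right) \left(-1649\right) = 4947$)
$Q = 188$ ($Q = 5 + 183 = 188$)
$\frac{N{\left(-673 \right)}}{1102 \left(-727 + Q\right)} + \frac{\left(440103 - 2083218\right) \frac{1}{-2444874 + 368416}}{1481137 - 782098} = \frac{4947}{1102 \left(-727 + 188\right)} + \frac{\left(440103 - 2083218\right) \frac{1}{-2444874 + 368416}}{1481137 - 782098} = \frac{4947}{1102 \left(-539\right)} + \frac{\left(-1643115\right) \frac{1}{-2076458}}{699039} = \frac{4947}{-593978} + \left(-1643115\right) \left(- \frac{1}{2076458}\right) \frac{1}{699039} = 4947 \left(- \frac{1}{593978}\right) + \frac{1643115}{2076458} \cdot \frac{1}{699039} = - \frac{4947}{593978} + \frac{547705}{483841707954} = - \frac{1875579627373}{225228315052587}$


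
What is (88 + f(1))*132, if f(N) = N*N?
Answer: 11748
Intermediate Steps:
f(N) = N²
(88 + f(1))*132 = (88 + 1²)*132 = (88 + 1)*132 = 89*132 = 11748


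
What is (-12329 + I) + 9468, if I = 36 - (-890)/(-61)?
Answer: -173215/61 ≈ -2839.6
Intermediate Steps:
I = 1306/61 (I = 36 - (-890)*(-1)/61 = 36 - 89*10/61 = 36 - 890/61 = 1306/61 ≈ 21.410)
(-12329 + I) + 9468 = (-12329 + 1306/61) + 9468 = -750763/61 + 9468 = -173215/61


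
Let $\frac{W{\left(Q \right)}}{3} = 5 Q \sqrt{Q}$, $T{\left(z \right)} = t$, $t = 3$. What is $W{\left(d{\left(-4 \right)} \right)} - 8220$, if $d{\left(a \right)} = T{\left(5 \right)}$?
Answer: $-8220 + 45 \sqrt{3} \approx -8142.1$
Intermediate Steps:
$T{\left(z \right)} = 3$
$d{\left(a \right)} = 3$
$W{\left(Q \right)} = 15 Q^{\frac{3}{2}}$ ($W{\left(Q \right)} = 3 \cdot 5 Q \sqrt{Q} = 3 \cdot 5 Q^{\frac{3}{2}} = 15 Q^{\frac{3}{2}}$)
$W{\left(d{\left(-4 \right)} \right)} - 8220 = 15 \cdot 3^{\frac{3}{2}} - 8220 = 15 \cdot 3 \sqrt{3} - 8220 = 45 \sqrt{3} - 8220 = -8220 + 45 \sqrt{3}$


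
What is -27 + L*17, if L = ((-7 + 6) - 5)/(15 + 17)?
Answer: -483/16 ≈ -30.188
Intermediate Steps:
L = -3/16 (L = (-1 - 5)/32 = -6*1/32 = -3/16 ≈ -0.18750)
-27 + L*17 = -27 - 3/16*17 = -27 - 51/16 = -483/16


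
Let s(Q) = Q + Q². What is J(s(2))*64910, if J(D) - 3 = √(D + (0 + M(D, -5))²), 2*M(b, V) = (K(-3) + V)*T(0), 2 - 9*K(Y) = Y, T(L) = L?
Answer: 194730 + 64910*√6 ≈ 3.5373e+5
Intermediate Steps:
K(Y) = 2/9 - Y/9
M(b, V) = 0 (M(b, V) = (((2/9 - ⅑*(-3)) + V)*0)/2 = (((2/9 + ⅓) + V)*0)/2 = ((5/9 + V)*0)/2 = (½)*0 = 0)
J(D) = 3 + √D (J(D) = 3 + √(D + (0 + 0)²) = 3 + √(D + 0²) = 3 + √(D + 0) = 3 + √D)
J(s(2))*64910 = (3 + √(2*(1 + 2)))*64910 = (3 + √(2*3))*64910 = (3 + √6)*64910 = 194730 + 64910*√6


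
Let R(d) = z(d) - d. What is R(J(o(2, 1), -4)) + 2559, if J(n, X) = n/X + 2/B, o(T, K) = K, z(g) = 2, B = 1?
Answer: 10237/4 ≈ 2559.3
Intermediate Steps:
J(n, X) = 2 + n/X (J(n, X) = n/X + 2/1 = n/X + 2*1 = n/X + 2 = 2 + n/X)
R(d) = 2 - d
R(J(o(2, 1), -4)) + 2559 = (2 - (2 + 1/(-4))) + 2559 = (2 - (2 + 1*(-1/4))) + 2559 = (2 - (2 - 1/4)) + 2559 = (2 - 1*7/4) + 2559 = (2 - 7/4) + 2559 = 1/4 + 2559 = 10237/4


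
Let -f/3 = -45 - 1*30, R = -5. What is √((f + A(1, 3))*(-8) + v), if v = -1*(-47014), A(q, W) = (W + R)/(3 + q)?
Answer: √45218 ≈ 212.65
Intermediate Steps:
A(q, W) = (-5 + W)/(3 + q) (A(q, W) = (W - 5)/(3 + q) = (-5 + W)/(3 + q))
f = 225 (f = -3*(-45 - 1*30) = -3*(-45 - 30) = -3*(-75) = 225)
v = 47014
√((f + A(1, 3))*(-8) + v) = √((225 + (-5 + 3)/(3 + 1))*(-8) + 47014) = √((225 - 2/4)*(-8) + 47014) = √((225 + (¼)*(-2))*(-8) + 47014) = √((225 - ½)*(-8) + 47014) = √((449/2)*(-8) + 47014) = √(-1796 + 47014) = √45218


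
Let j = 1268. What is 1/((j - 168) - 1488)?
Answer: -1/388 ≈ -0.0025773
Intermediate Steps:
1/((j - 168) - 1488) = 1/((1268 - 168) - 1488) = 1/(1100 - 1488) = 1/(-388) = -1/388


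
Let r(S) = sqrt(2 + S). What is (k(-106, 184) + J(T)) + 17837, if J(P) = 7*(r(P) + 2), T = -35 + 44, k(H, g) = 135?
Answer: 17986 + 7*sqrt(11) ≈ 18009.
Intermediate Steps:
T = 9
J(P) = 14 + 7*sqrt(2 + P) (J(P) = 7*(sqrt(2 + P) + 2) = 7*(2 + sqrt(2 + P)) = 14 + 7*sqrt(2 + P))
(k(-106, 184) + J(T)) + 17837 = (135 + (14 + 7*sqrt(2 + 9))) + 17837 = (135 + (14 + 7*sqrt(11))) + 17837 = (149 + 7*sqrt(11)) + 17837 = 17986 + 7*sqrt(11)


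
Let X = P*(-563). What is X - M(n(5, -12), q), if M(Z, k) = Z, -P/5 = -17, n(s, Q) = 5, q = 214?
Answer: -47860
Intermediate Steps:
P = 85 (P = -5*(-17) = 85)
X = -47855 (X = 85*(-563) = -47855)
X - M(n(5, -12), q) = -47855 - 1*5 = -47855 - 5 = -47860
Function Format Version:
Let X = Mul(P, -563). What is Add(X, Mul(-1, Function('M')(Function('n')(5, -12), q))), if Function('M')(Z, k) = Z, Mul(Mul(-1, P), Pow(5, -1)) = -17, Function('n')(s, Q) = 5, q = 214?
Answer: -47860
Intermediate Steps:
P = 85 (P = Mul(-5, -17) = 85)
X = -47855 (X = Mul(85, -563) = -47855)
Add(X, Mul(-1, Function('M')(Function('n')(5, -12), q))) = Add(-47855, Mul(-1, 5)) = Add(-47855, -5) = -47860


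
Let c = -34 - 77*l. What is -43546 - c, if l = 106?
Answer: -35350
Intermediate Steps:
c = -8196 (c = -34 - 77*106 = -34 - 8162 = -8196)
-43546 - c = -43546 - 1*(-8196) = -43546 + 8196 = -35350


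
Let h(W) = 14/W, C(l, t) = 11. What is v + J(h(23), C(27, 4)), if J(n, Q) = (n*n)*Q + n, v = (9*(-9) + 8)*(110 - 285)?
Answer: 6760453/529 ≈ 12780.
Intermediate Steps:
v = 12775 (v = (-81 + 8)*(-175) = -73*(-175) = 12775)
J(n, Q) = n + Q*n² (J(n, Q) = n²*Q + n = Q*n² + n = n + Q*n²)
v + J(h(23), C(27, 4)) = 12775 + (14/23)*(1 + 11*(14/23)) = 12775 + (14*(1/23))*(1 + 11*(14*(1/23))) = 12775 + 14*(1 + 11*(14/23))/23 = 12775 + 14*(1 + 154/23)/23 = 12775 + (14/23)*(177/23) = 12775 + 2478/529 = 6760453/529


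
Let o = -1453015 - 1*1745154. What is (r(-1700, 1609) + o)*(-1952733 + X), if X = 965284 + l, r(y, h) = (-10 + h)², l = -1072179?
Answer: 1320979491104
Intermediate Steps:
o = -3198169 (o = -1453015 - 1745154 = -3198169)
X = -106895 (X = 965284 - 1072179 = -106895)
(r(-1700, 1609) + o)*(-1952733 + X) = ((-10 + 1609)² - 3198169)*(-1952733 - 106895) = (1599² - 3198169)*(-2059628) = (2556801 - 3198169)*(-2059628) = -641368*(-2059628) = 1320979491104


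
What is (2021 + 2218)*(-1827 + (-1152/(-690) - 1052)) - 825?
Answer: -1402750302/115 ≈ -1.2198e+7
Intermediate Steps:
(2021 + 2218)*(-1827 + (-1152/(-690) - 1052)) - 825 = 4239*(-1827 + (-1152*(-1/690) - 1052)) - 825 = 4239*(-1827 + (192/115 - 1052)) - 825 = 4239*(-1827 - 120788/115) - 825 = 4239*(-330893/115) - 825 = -1402655427/115 - 825 = -1402750302/115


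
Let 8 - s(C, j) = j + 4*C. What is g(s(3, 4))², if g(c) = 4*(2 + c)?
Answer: 576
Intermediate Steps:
s(C, j) = 8 - j - 4*C (s(C, j) = 8 - (j + 4*C) = 8 + (-j - 4*C) = 8 - j - 4*C)
g(c) = 8 + 4*c
g(s(3, 4))² = (8 + 4*(8 - 1*4 - 4*3))² = (8 + 4*(8 - 4 - 12))² = (8 + 4*(-8))² = (8 - 32)² = (-24)² = 576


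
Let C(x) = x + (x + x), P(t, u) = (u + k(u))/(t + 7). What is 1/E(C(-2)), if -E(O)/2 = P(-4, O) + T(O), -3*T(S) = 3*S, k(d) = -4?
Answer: -3/16 ≈ -0.18750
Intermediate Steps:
T(S) = -S
P(t, u) = (-4 + u)/(7 + t) (P(t, u) = (u - 4)/(t + 7) = (-4 + u)/(7 + t))
C(x) = 3*x (C(x) = x + 2*x = 3*x)
E(O) = 8/3 + 4*O/3 (E(O) = -2*((-4 + O)/(7 - 4) - O) = -2*((-4 + O)/3 - O) = -2*((-4/3 + O/3) - O) = -2*(-4/3 - 2*O/3) = 8/3 + 4*O/3)
1/E(C(-2)) = 1/(8/3 + 4*(3*(-2))/3) = 1/(8/3 + (4/3)*(-6)) = 1/(8/3 - 8) = 1/(-16/3) = -3/16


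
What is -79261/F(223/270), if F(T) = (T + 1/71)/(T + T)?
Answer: -2509878826/16103 ≈ -1.5586e+5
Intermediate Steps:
F(T) = (1/71 + T)/(2*T) (F(T) = (T + 1/71)/((2*T)) = (1/71 + T)*(1/(2*T)) = (1/71 + T)/(2*T))
-79261/F(223/270) = -79261*15833/(135*(1 + 71*(223/270))) = -79261*15833/(135*(1 + 15833/270)) = -79261/((1/142)*(270/223)*(16103/270)) = -79261/16103/31666 = -79261*31666/16103 = -2509878826/16103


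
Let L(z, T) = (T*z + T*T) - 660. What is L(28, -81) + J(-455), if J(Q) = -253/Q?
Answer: 1653268/455 ≈ 3633.6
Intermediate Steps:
L(z, T) = -660 + T² + T*z (L(z, T) = (T*z + T²) - 660 = (T² + T*z) - 660 = -660 + T² + T*z)
L(28, -81) + J(-455) = (-660 + (-81)² - 81*28) - 253/(-455) = (-660 + 6561 - 2268) - 253*(-1/455) = 3633 + 253/455 = 1653268/455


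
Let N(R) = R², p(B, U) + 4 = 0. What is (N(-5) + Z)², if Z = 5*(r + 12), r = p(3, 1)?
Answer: 4225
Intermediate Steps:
p(B, U) = -4 (p(B, U) = -4 + 0 = -4)
r = -4
Z = 40 (Z = 5*(-4 + 12) = 5*8 = 40)
(N(-5) + Z)² = ((-5)² + 40)² = (25 + 40)² = 65² = 4225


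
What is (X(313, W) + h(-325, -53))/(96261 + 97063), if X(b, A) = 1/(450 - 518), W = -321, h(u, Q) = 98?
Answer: 6663/13146032 ≈ 0.00050685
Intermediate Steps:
X(b, A) = -1/68 (X(b, A) = 1/(-68) = -1/68)
(X(313, W) + h(-325, -53))/(96261 + 97063) = (-1/68 + 98)/(96261 + 97063) = (6663/68)/193324 = (6663/68)*(1/193324) = 6663/13146032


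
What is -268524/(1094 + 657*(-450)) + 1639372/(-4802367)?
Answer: 201665984369/353641503513 ≈ 0.57026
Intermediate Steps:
-268524/(1094 + 657*(-450)) + 1639372/(-4802367) = -268524/(1094 - 295650) + 1639372*(-1/4802367) = -268524/(-294556) - 1639372/4802367 = -268524*(-1/294556) - 1639372/4802367 = 67131/73639 - 1639372/4802367 = 201665984369/353641503513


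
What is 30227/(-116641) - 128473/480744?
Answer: -29516668081/56074460904 ≈ -0.52638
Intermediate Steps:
30227/(-116641) - 128473/480744 = 30227*(-1/116641) - 128473*1/480744 = -30227/116641 - 128473/480744 = -29516668081/56074460904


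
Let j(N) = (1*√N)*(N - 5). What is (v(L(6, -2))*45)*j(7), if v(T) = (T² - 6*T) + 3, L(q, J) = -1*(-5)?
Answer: -180*√7 ≈ -476.24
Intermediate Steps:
j(N) = √N*(-5 + N)
L(q, J) = 5
v(T) = 3 + T² - 6*T
(v(L(6, -2))*45)*j(7) = ((3 + 5² - 6*5)*45)*(√7*(-5 + 7)) = ((3 + 25 - 30)*45)*(√7*2) = (-2*45)*(2*√7) = -180*√7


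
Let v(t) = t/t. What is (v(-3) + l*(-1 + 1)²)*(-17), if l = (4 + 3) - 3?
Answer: -17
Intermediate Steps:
v(t) = 1
l = 4 (l = 7 - 3 = 4)
(v(-3) + l*(-1 + 1)²)*(-17) = (1 + 4*(-1 + 1)²)*(-17) = (1 + 4*0²)*(-17) = (1 + 4*0)*(-17) = (1 + 0)*(-17) = 1*(-17) = -17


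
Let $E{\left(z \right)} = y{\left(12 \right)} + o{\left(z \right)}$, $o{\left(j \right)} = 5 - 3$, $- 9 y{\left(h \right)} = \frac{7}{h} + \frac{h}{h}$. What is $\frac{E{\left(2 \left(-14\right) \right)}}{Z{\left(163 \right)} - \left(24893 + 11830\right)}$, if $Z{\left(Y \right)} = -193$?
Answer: $- \frac{197}{3986928} \approx -4.9411 \cdot 10^{-5}$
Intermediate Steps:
$y{\left(h \right)} = - \frac{1}{9} - \frac{7}{9 h}$ ($y{\left(h \right)} = - \frac{\frac{7}{h} + \frac{h}{h}}{9} = - \frac{\frac{7}{h} + 1}{9} = - \frac{1 + \frac{7}{h}}{9} = - \frac{1}{9} - \frac{7}{9 h}$)
$o{\left(j \right)} = 2$
$E{\left(z \right)} = \frac{197}{108}$ ($E{\left(z \right)} = \frac{-7 - 12}{9 \cdot 12} + 2 = \frac{1}{9} \cdot \frac{1}{12} \left(-7 - 12\right) + 2 = \frac{1}{9} \cdot \frac{1}{12} \left(-19\right) + 2 = - \frac{19}{108} + 2 = \frac{197}{108}$)
$\frac{E{\left(2 \left(-14\right) \right)}}{Z{\left(163 \right)} - \left(24893 + 11830\right)} = \frac{197}{108 \left(-193 - \left(24893 + 11830\right)\right)} = \frac{197}{108 \left(-193 - 36723\right)} = \frac{197}{108 \left(-36916\right)} = \frac{197}{108} \left(- \frac{1}{36916}\right) = - \frac{197}{3986928}$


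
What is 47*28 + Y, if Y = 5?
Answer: 1321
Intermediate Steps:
47*28 + Y = 47*28 + 5 = 1316 + 5 = 1321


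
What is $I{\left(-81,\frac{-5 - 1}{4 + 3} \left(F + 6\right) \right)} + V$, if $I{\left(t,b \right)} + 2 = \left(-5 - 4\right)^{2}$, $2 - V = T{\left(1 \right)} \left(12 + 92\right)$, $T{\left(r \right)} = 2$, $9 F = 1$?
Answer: $-127$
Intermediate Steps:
$F = \frac{1}{9}$ ($F = \frac{1}{9} \cdot 1 = \frac{1}{9} \approx 0.11111$)
$V = -206$ ($V = 2 - 2 \left(12 + 92\right) = 2 - 2 \cdot 104 = 2 - 208 = -206$)
$I{\left(t,b \right)} = 79$ ($I{\left(t,b \right)} = -2 + \left(-5 - 4\right)^{2} = -2 + \left(-9\right)^{2} = -2 + 81 = 79$)
$I{\left(-81,\frac{-5 - 1}{4 + 3} \left(F + 6\right) \right)} + V = 79 - 206 = -127$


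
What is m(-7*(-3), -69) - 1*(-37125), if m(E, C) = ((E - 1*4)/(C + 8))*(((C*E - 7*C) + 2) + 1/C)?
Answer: 157389914/4209 ≈ 37394.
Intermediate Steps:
m(E, C) = (-4 + E)*(2 + 1/C - 7*C + C*E)/(8 + C) (m(E, C) = ((E - 4)/(8 + C))*(((-7*C + C*E) + 2) + 1/C) = ((-4 + E)/(8 + C))*((2 - 7*C + C*E) + 1/C) = ((-4 + E)/(8 + C))*(2 + 1/C - 7*C + C*E) = (-4 + E)*(2 + 1/C - 7*C + C*E)/(8 + C))
m(-7*(-3), -69) - 1*(-37125) = (-4 - 7*(-3) - 8*(-69) + 28*(-69)**2 + (-69)**2*(-7*(-3))**2 - 11*(-7*(-3))*(-69)**2 + 2*(-69)*(-7*(-3)))/((-69)*(8 - 69)) - 1*(-37125) = -1/69*(-4 + 21 + 552 + 28*4761 + 4761*21**2 - 11*21*4761 + 2*(-69)*21)/(-61) + 37125 = -1/69*(-1/61)*(-4 + 21 + 552 + 133308 + 4761*441 - 1099791 - 2898) + 37125 = -1/69*(-1/61)*(-4 + 21 + 552 + 133308 + 2099601 - 1099791 - 2898) + 37125 = -1/69*(-1/61)*1130789 + 37125 = 1130789/4209 + 37125 = 157389914/4209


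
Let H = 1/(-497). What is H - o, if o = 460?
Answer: -228621/497 ≈ -460.00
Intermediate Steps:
H = -1/497 ≈ -0.0020121
H - o = -1/497 - 1*460 = -1/497 - 460 = -228621/497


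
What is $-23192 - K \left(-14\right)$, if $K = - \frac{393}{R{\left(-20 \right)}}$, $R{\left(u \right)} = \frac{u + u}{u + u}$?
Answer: $-28694$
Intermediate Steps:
$R{\left(u \right)} = 1$ ($R{\left(u \right)} = \frac{2 u}{2 u} = 2 u \frac{1}{2 u} = 1$)
$K = -393$ ($K = - \frac{393}{1} = \left(-393\right) 1 = -393$)
$-23192 - K \left(-14\right) = -23192 - \left(-393\right) \left(-14\right) = -23192 - 5502 = -28694$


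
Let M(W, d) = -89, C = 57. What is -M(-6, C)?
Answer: 89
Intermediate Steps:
-M(-6, C) = -1*(-89) = 89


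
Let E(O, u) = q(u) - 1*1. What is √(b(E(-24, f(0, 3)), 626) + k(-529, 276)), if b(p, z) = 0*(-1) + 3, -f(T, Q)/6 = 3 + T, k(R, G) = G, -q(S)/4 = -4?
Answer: 3*√31 ≈ 16.703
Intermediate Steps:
q(S) = 16 (q(S) = -4*(-4) = 16)
f(T, Q) = -18 - 6*T (f(T, Q) = -6*(3 + T) = -18 - 6*T)
E(O, u) = 15 (E(O, u) = 16 - 1*1 = 16 - 1 = 15)
b(p, z) = 3 (b(p, z) = 0 + 3 = 3)
√(b(E(-24, f(0, 3)), 626) + k(-529, 276)) = √(3 + 276) = √279 = 3*√31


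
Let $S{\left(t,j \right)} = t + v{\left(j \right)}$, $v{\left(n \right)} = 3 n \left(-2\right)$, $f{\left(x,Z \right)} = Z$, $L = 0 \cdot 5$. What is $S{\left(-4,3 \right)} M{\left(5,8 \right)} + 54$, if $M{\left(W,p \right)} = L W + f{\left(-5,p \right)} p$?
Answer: $-1354$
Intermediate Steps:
$L = 0$
$v{\left(n \right)} = - 6 n$
$S{\left(t,j \right)} = t - 6 j$
$M{\left(W,p \right)} = p^{2}$ ($M{\left(W,p \right)} = 0 W + p p = 0 + p^{2} = p^{2}$)
$S{\left(-4,3 \right)} M{\left(5,8 \right)} + 54 = \left(-4 - 18\right) 8^{2} + 54 = \left(-4 - 18\right) 64 + 54 = \left(-22\right) 64 + 54 = -1408 + 54 = -1354$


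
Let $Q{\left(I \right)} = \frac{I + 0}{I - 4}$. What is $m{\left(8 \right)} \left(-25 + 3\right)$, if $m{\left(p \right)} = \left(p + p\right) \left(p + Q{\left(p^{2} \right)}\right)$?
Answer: $- \frac{47872}{15} \approx -3191.5$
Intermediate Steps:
$Q{\left(I \right)} = \frac{I}{-4 + I}$
$m{\left(p \right)} = 2 p \left(p + \frac{p^{2}}{-4 + p^{2}}\right)$ ($m{\left(p \right)} = \left(p + p\right) \left(p + \frac{p^{2}}{-4 + p^{2}}\right) = 2 p \left(p + \frac{p^{2}}{-4 + p^{2}}\right)$)
$m{\left(8 \right)} \left(-25 + 3\right) = \frac{2 \cdot 8^{2} \left(-4 + 8 + 8^{2}\right)}{-4 + 8^{2}} \left(-25 + 3\right) = 2 \cdot 64 \frac{1}{-4 + 64} \left(-4 + 8 + 64\right) \left(-22\right) = 2 \cdot 64 \cdot \frac{1}{60} \cdot 68 \left(-22\right) = \frac{2176}{15} \left(-22\right) = - \frac{47872}{15}$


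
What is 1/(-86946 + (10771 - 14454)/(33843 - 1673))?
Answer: -32170/2797056503 ≈ -1.1501e-5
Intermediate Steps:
1/(-86946 + (10771 - 14454)/(33843 - 1673)) = 1/(-86946 - 3683/32170) = 1/(-2797056503/32170) = -32170/2797056503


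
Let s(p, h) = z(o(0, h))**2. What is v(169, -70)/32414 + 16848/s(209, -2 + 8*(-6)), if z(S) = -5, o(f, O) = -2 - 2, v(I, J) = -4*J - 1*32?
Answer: 273058636/405175 ≈ 673.93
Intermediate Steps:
v(I, J) = -32 - 4*J (v(I, J) = -4*J - 32 = -32 - 4*J)
o(f, O) = -4
s(p, h) = 25 (s(p, h) = (-5)**2 = 25)
v(169, -70)/32414 + 16848/s(209, -2 + 8*(-6)) = (-32 - 4*(-70))/32414 + 16848/25 = (-32 + 280)*(1/32414) + 16848*(1/25) = 248*(1/32414) + 16848/25 = 124/16207 + 16848/25 = 273058636/405175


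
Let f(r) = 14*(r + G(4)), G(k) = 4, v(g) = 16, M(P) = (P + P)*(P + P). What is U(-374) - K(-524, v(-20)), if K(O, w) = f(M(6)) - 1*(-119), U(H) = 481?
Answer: -1710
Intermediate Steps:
M(P) = 4*P² (M(P) = (2*P)*(2*P) = 4*P²)
f(r) = 56 + 14*r (f(r) = 14*(r + 4) = 14*(4 + r) = 56 + 14*r)
K(O, w) = 2191 (K(O, w) = (56 + 14*(4*6²)) - 1*(-119) = (56 + 14*(4*36)) + 119 = (56 + 14*144) + 119 = (56 + 2016) + 119 = 2072 + 119 = 2191)
U(-374) - K(-524, v(-20)) = 481 - 1*2191 = 481 - 2191 = -1710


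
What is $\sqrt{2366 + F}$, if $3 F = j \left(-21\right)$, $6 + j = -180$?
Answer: $2 \sqrt{917} \approx 60.564$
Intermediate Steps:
$j = -186$ ($j = -6 - 180 = -186$)
$F = 1302$ ($F = \frac{\left(-186\right) \left(-21\right)}{3} = \frac{1}{3} \cdot 3906 = 1302$)
$\sqrt{2366 + F} = \sqrt{2366 + 1302} = \sqrt{3668} = 2 \sqrt{917}$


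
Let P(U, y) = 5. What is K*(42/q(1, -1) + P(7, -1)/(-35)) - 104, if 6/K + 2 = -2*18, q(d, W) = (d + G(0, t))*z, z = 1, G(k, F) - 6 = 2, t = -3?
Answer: -733/7 ≈ -104.71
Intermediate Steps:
G(k, F) = 8 (G(k, F) = 6 + 2 = 8)
q(d, W) = 8 + d (q(d, W) = (d + 8)*1 = (8 + d)*1 = 8 + d)
K = -3/19 (K = 6/(-2 - 2*18) = 6/(-2 - 36) = 6/(-38) = 6*(-1/38) = -3/19 ≈ -0.15789)
K*(42/q(1, -1) + P(7, -1)/(-35)) - 104 = -3*(42/(8 + 1) + 5/(-35))/19 - 104 = -3*(42/9 + 5*(-1/35))/19 - 104 = -3*(42*(⅑) - ⅐)/19 - 104 = -3*(14/3 - ⅐)/19 - 104 = -3/19*95/21 - 104 = -5/7 - 104 = -733/7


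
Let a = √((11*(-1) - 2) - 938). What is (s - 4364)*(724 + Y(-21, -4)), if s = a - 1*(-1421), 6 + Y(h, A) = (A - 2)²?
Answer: -2219022 + 754*I*√951 ≈ -2.219e+6 + 23252.0*I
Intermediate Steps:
a = I*√951 (a = √((-11 - 2) - 938) = √(-13 - 938) = √(-951) = I*√951 ≈ 30.838*I)
Y(h, A) = -6 + (-2 + A)² (Y(h, A) = -6 + (A - 2)² = -6 + (-2 + A)²)
s = 1421 + I*√951 (s = I*√951 - 1*(-1421) = I*√951 + 1421 = 1421 + I*√951 ≈ 1421.0 + 30.838*I)
(s - 4364)*(724 + Y(-21, -4)) = ((1421 + I*√951) - 4364)*(724 + (-6 + (-2 - 4)²)) = (-2943 + I*√951)*(724 + (-6 + (-6)²)) = (-2943 + I*√951)*(724 + (-6 + 36)) = (-2943 + I*√951)*(724 + 30) = (-2943 + I*√951)*754 = -2219022 + 754*I*√951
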